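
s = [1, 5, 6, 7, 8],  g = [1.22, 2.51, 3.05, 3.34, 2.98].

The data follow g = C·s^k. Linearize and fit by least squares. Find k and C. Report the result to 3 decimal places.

Taking logs, ln g = k·ln s + ln C, so regress ln g on ln s.
AᵀA = [[13.9113, 7.4265]; [7.4265, 5]], rhs = [8.0965, 4.5322]ᵀ  (here Σln s = 7.4265, Σ(ln s)² = 13.9113, Σln g = 4.5322, Σln s·ln g = 8.0965).
Δ = 13.9113·5 − (7.4265)² = 14.4030; k = (8.0965·5 − 7.4265·4.5322)/14.4030 = 0.47380, ln C = (13.9113·4.5322 − 7.4265·8.0965)/14.4030 = 0.20270, so C = exp(0.20270) = 1.22470.

k = 0.474, C = 1.225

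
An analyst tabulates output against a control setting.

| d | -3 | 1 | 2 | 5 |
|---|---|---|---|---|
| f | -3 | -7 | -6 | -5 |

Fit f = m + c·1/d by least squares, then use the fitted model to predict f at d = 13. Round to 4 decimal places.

f̂ = -4.4494

Forming MᵀM = [[4, 41/30]; [41/30, 1261/900]] and Mᵀf = [-21, -10]ᵀ gives MᵀM·[m, c]ᵀ = Mᵀf.
Eliminating c: (1261/900)·(row 1) − (41/30)·(row 2) gives (1121/300)·m = (1261/900)·(-21) − (41/30)·(-10) = -4727/300, so m = -4727/1121.
Then c = ((-10) − (41/30)·(-4727/1121))/(1261/900) = -3390/1121.
At d = 13: f̂ = (-4727/1121)·(1) + (-3390/1121)·(1/13) = -1099/247.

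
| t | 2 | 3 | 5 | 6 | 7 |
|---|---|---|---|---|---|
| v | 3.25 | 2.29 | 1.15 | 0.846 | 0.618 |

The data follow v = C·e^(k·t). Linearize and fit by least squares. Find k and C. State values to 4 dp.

With ln vᵢ as the transformed response and tᵢ as the regressor:
Σt = 23.0000, Σ(t)² = 123.0000, Σln v = 1.4985, Σt·ln v = 1.1695.
Equations: 123.0000·k + 23.0000·ln C = 1.1695;  23.0000·k + 5·ln C = 1.4985.
Slope k = (n·Σt·ln v − Σt·Σln v)/(n·Σ(t)² − (Σt)²) = (5·1.1695 − 23.0000·1.4985)/86.0000 = -0.33276; ln C = (Σln v − k·Σt)/n = 1.83038, so C = exp(1.83038) = 6.23628.

k = -0.3328, C = 6.2363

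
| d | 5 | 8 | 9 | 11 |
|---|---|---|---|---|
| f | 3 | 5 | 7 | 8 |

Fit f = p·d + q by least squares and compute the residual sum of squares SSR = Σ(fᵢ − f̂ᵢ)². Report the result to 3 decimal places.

SSR = 0.667

Normal-equation sums: Σd·d = 291, Σd = 33, Σ1 = 4.
For Mᵀf: Σd·f = 206, Σf = 23.
So MᵀM·[p, q]ᵀ = Mᵀf: [[291, 33]; [33, 4]]·[p, q]ᵀ = [206, 23]ᵀ.
Eliminating q: 4·(row 1) − 33·(row 2) gives 75·p = 4·206 − 33·23 = 65, so p = 13/15.
Then q = (23 − 33·(13/15))/4 = -7/5.
Residuals: 1/15, -8/15, 3/5, -2/15; SSR = 2/3.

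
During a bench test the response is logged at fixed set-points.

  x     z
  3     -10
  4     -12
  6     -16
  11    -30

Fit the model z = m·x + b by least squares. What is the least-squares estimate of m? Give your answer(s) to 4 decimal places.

Setting ∂/∂m … = 0 gives: 182·m + 24·b = -504;  24·m + 4·b = -68.
det = 182·4 − 24² = 152.
m = ((-504)·4 − 24·(-68))/152 = -48/19; b = (182·(-68) − 24·(-504))/152 = -35/19.

m = -2.5263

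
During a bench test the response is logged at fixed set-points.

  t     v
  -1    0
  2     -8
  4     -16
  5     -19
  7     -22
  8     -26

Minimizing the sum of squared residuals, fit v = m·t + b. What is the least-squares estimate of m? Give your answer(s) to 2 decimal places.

From the data, Σt·t = 159, Σt = 25, Σ1 = 6.
For Aᵀv: Σt·v = -537, Σv = -91.
Δ = 159·6 − 25² = 329.
m = ((-537)·6 − 25·(-91))/329 = -947/329; b = (159·(-91) − 25·(-537))/329 = -1044/329.

m = -2.88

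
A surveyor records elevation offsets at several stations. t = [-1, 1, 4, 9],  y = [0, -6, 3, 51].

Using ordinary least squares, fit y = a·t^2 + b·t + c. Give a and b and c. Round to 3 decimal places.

a = 0.920, b = -2.195, c = -3.637

Setting ∂/∂a … = 0 gives: 6819·a + 793·b + 99·c = 4173;  793·a + 99·b + 13·c = 465;  99·a + 13·b + 4·c = 48.
(Σt^2·t^2 = 6819, Σt^2·t = 793, Σt^2 = 99, Σt·t = 99, Σt = 13, Σ1 = 4, Σt^2·y = 4173, Σt·y = 465, Σy = 48.)
Row-reducing yields a = 9513/10340, b = -4539/2068, c = -9402/2585.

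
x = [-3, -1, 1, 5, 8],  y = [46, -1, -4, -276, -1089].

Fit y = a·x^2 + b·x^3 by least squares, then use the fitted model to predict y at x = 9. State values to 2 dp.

The normal equations are: 4804·a + 35650·b = -76187;  35650·a + 278500·b = -593313.
Eliminating b: 278500·(row 1) − 35650·(row 2) gives 66991500·a = 278500·(-76187) − 35650·(-593313) = -66471050, so a = -1329421/1339830.
Then b = ((-593313) − 35650·(-1329421/1339830))/278500 = -67104551/33495750.
At x = 9: ŷ = (-1329421/1339830)·(81) + (-67104551/33495750)·(729) = -2867294178/1860875.

ŷ = -1540.83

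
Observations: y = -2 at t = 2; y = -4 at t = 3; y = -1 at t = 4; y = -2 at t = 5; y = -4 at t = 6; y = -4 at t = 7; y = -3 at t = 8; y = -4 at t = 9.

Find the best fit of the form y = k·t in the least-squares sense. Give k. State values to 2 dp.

k = -0.50

Compute the Gram sums: Σt·t = 284.
Right-hand side: Σt·y = -142.
MᵀM·[k]ᵀ = Mᵀy becomes [[284]]·[k]ᵀ = [-142]ᵀ.
k = (-142)/284 = -0.5.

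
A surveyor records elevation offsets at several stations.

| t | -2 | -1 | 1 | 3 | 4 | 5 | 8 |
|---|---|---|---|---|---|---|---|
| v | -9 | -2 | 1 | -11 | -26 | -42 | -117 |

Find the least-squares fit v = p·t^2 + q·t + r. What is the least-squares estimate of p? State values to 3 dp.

Sums needed: Σt^2·t^2 = 5076, Σt^2·t = 720, Σt^2 = 120, Σt·t = 120, Σt = 18, Σ1 = 7.
Right-hand side: Σt^2·v = -9090, Σt·v = -1262, Σv = -206.
Inverting the 3×3 Gram matrix, [p, q, r]ᵀ = [-3515/1726, 7417/5178, 1553/863]ᵀ.

p = -2.037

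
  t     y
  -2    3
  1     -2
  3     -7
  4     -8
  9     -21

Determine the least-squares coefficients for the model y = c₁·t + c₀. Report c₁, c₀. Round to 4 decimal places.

c₁ = -2.1970, c₀ = -0.4091

Compute the Gram sums: Σt·t = 111, Σt = 15, Σ1 = 5.
And Σt·y = -250, Σy = -35.
Determinant 111·5 − 15² = 330.
c₁ = ((-250)·5 − 15·(-35))/330 = -145/66; c₀ = (111·(-35) − 15·(-250))/330 = -9/22.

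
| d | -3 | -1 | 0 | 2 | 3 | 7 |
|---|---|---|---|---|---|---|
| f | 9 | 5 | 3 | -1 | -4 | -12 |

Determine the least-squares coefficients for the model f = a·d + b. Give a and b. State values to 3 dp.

From the data, Σd·d = 72, Σd = 8, Σ1 = 6.
Moment sums: Σd·f = -130, Σf = 0.
Eliminating b: 6·(row 1) − 8·(row 2) gives 368·a = 6·(-130) − 8·0 = -780, so a = -195/92.
Then b = (0 − 8·(-195/92))/6 = 65/23.

a = -2.120, b = 2.826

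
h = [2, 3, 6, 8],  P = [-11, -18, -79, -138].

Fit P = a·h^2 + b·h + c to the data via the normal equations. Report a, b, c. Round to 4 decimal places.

a = -2.2316, b = 0.8531, c = -2.5085

Normal-equation sums: Σh^2·h^2 = 5489, Σh^2·h = 763, Σh^2 = 113, Σh·h = 113, Σh = 19, Σ1 = 4.
And Σh^2·P = -11882, Σh·P = -1654, ΣP = -246.
Inverting the 3×3 Gram matrix, [a, b, c]ᵀ = [-395/177, 151/177, -148/59]ᵀ.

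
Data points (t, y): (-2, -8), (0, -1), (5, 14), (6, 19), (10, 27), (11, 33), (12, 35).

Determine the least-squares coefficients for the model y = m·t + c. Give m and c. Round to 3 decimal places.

With design matrix A, AᵀA = [[430, 42]; [42, 7]] and Aᵀy = [1253, 119]ᵀ.
Eliminating c: 7·(row 1) − 42·(row 2) gives 1246·m = 7·1253 − 42·119 = 3773, so m = 539/178.
Then c = (119 − 42·(539/178))/7 = -104/89.

m = 3.028, c = -1.169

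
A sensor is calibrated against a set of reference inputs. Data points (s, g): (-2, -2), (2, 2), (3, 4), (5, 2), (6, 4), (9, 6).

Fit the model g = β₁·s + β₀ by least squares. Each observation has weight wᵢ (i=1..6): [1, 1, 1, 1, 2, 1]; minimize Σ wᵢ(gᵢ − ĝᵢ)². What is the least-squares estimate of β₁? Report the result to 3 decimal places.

β₁ = 0.656

Forming XᵀWX = [[195, 29]; [29, 7]] and XᵀWg = [132, 20]ᵀ gives XᵀWX·[β₁, β₀]ᵀ = XᵀWg.
Determinant 195·7 − 29² = 524.
β₁ = (132·7 − 29·20)/524 = 86/131; β₀ = (195·20 − 29·132)/524 = 18/131.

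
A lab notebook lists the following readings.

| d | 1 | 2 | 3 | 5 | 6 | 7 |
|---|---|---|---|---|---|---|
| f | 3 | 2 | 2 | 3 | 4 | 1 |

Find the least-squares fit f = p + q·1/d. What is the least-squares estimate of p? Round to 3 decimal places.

p = 2.340

Normal-equation sums: Σ1 = 6, Σ1/d = 82/35, Σ1/d·1/d = 31957/22050.
Right-hand side: Σf = 15, Σ1/d·f = 638/105.
MᵀM·[p, q]ᵀ = Mᵀf becomes [[6, 82/35]; [82/35, 31957/22050]]·[p, q]ᵀ = [15, 638/105]ᵀ.
Δ = 6·(31957/22050) − (82/35)² = 2357/735.
p = (15·(31957/22050) − (82/35)·(638/105))/(2357/735) = 55153/23570; q = (6·(638/105) − (82/35)·15)/(2357/735) = 966/2357.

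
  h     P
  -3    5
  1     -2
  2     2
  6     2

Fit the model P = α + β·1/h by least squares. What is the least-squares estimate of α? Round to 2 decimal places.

Sums needed: Σ1 = 4, Σ1/h = 4/3, Σ1/h·1/h = 25/18.
Right-hand side: ΣP = 7, Σ1/h·P = -7/3.
XᵀX·[α, β]ᵀ = XᵀP becomes [[4, 4/3]; [4/3, 25/18]]·[α, β]ᵀ = [7, -7/3]ᵀ.
Δ = 4·(25/18) − (4/3)² = 34/9.
α = (7·(25/18) − (4/3)·(-7/3))/(34/9) = 231/68; β = (4·(-7/3) − (4/3)·7)/(34/9) = -84/17.

α = 3.40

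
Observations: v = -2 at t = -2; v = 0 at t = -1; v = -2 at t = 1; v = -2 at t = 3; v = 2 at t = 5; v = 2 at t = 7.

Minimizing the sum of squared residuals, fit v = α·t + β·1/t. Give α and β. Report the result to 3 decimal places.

The normal system AᵀA·[α, β]ᵀ = Aᵀv is [[89, 6]; [6, 106789/44100]]·[α, β]ᵀ = [20, -103/105]ᵀ.
det = 89·(106789/44100) − 6² = 7916621/44100.
α = (20·(106789/44100) − 6·(-103/105))/(7916621/44100) = 2395340/7916621; β = (89·(-103/105) − 6·20)/(7916621/44100) = -9142140/7916621.

α = 0.303, β = -1.155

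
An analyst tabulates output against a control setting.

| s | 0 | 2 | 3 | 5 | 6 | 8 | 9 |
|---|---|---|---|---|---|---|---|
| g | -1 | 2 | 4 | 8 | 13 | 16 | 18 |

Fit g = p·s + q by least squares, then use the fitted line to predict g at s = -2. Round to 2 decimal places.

Entries of AᵀA: Σs·s = 219, Σs = 33, Σ1 = 7.
For Aᵀg: Σs·g = 424, Σg = 60.
AᵀA·[p, q]ᵀ = Aᵀg becomes [[219, 33]; [33, 7]]·[p, q]ᵀ = [424, 60]ᵀ.
Eliminating q: 7·(row 1) − 33·(row 2) gives 444·p = 7·424 − 33·60 = 988, so p = 247/111.
Then q = (60 − 33·(247/111))/7 = -71/37.
At s = -2: ĝ = (247/111)·(-2) + (-71/37)·(1) = -707/111.

ĝ = -6.37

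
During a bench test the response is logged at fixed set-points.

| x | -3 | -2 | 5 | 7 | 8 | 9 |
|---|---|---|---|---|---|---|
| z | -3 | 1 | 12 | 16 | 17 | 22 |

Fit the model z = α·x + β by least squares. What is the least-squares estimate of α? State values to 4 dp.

α = 1.8603

Normal-equation sums: Σx·x = 232, Σx = 24, Σ1 = 6.
And Σx·z = 513, Σz = 65.
Eliminating β: 6·(row 1) − 24·(row 2) gives 816·α = 6·513 − 24·65 = 1518, so α = 253/136.
Then β = (65 − 24·(253/136))/6 = 173/51.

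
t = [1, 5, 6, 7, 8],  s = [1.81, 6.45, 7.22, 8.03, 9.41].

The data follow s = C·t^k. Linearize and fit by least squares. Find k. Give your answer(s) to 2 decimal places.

k = 0.78

Let Y = ln s. Fitting Y = k·ln t + ln C by least squares:
XᵀX = [[13.9113, 7.4265]; [7.4265, 5]], rhs = [15.2575, 8.7592]ᵀ  (here Σln t = 7.4265, Σ(ln t)² = 13.9113, Σln s = 8.7592, Σln t·ln s = 15.2575).
Δ = 13.9113·5 − (7.4265)² = 14.4030; k = (15.2575·5 − 7.4265·8.7592)/14.4030 = 0.78016, ln C = (13.9113·8.7592 − 7.4265·15.2575)/14.4030 = 0.59306.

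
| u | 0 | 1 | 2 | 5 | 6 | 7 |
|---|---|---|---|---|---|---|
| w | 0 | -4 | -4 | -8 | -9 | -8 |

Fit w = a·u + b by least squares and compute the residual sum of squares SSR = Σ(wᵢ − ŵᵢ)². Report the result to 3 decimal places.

SSR = 7.398

Normal-equation sums: Σu·u = 115, Σu = 21, Σ1 = 6.
And Σu·w = -162, Σw = -33.
MᵀM·[a, b]ᵀ = Mᵀw becomes [[115, 21]; [21, 6]]·[a, b]ᵀ = [-162, -33]ᵀ.
Eliminating b: 6·(row 1) − 21·(row 2) gives 249·a = 6·(-162) − 21·(-33) = -279, so a = -93/83.
Then b = ((-33) − 21·(-93/83))/6 = -131/83.
Residuals: 131/83, -108/83, -15/83, -68/83, -58/83, 118/83; SSR = 614/83.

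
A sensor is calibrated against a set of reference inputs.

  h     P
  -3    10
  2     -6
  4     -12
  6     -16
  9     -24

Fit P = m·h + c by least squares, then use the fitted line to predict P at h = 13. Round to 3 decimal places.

Setting ∂/∂m … = 0 gives: 146·m + 18·c = -402;  18·m + 5·c = -48.
Determinant 146·5 − 18² = 406.
m = ((-402)·5 − 18·(-48))/406 = -573/203; c = (146·(-48) − 18·(-402))/406 = 114/203.
At h = 13: P̂ = (-573/203)·(13) + (114/203)·(1) = -7335/203.

P̂ = -36.133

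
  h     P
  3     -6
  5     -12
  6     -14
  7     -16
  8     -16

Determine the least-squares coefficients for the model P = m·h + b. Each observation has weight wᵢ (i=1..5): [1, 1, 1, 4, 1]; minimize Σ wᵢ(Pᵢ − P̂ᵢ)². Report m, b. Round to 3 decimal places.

m = -2.171, b = -0.429

Setting ∂/∂m … = 0 gives: 330·m + 50·b = -738;  50·m + 8·b = -112.
Determinant 330·8 − 50² = 140.
m = ((-738)·8 − 50·(-112))/140 = -76/35; b = (330·(-112) − 50·(-738))/140 = -3/7.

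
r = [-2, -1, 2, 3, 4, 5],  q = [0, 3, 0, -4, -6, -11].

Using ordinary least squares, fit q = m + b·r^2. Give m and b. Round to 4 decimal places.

Compute the Gram sums: Σ1 = 6, Σr^2 = 59, Σr^2·r^2 = 995.
For Xᵀq: Σq = -18, Σr^2·q = -404.
XᵀX·[m, b]ᵀ = Xᵀq becomes [[6, 59]; [59, 995]]·[m, b]ᵀ = [-18, -404]ᵀ.
det = 6·995 − 59² = 2489.
m = ((-18)·995 − 59·(-404))/2489 = 5926/2489; b = (6·(-404) − 59·(-18))/2489 = -1362/2489.

m = 2.3809, b = -0.5472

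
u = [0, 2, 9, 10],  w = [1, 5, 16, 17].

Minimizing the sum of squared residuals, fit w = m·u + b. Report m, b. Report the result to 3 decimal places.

m = 1.595, b = 1.375

AᵀA·[m, b]ᵀ = Aᵀw reads: 185·m + 21·b = 324;  21·m + 4·b = 39.
(Σu·u = 185, Σu = 21, Σ1 = 4, Σu·w = 324, Σw = 39.)
det = 185·4 − 21² = 299.
m = (324·4 − 21·39)/299 = 477/299; b = (185·39 − 21·324)/299 = 411/299.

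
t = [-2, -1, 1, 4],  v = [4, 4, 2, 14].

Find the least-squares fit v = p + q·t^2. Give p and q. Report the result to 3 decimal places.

p = 1.902, q = 0.745

Compute the Gram sums: Σ1 = 4, Σt^2 = 22, Σt^2·t^2 = 274.
For Aᵀv: Σv = 24, Σt^2·v = 246.
Eliminating q: 274·(row 1) − 22·(row 2) gives 612·p = 274·24 − 22·246 = 1164, so p = 97/51.
Then q = (246 − 22·(97/51))/274 = 38/51.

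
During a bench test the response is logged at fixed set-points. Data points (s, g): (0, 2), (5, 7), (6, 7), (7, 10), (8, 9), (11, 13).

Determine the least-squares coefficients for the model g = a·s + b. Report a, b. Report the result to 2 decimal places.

a = 0.99, b = 1.91

Setting ∂/∂a … = 0 gives: 295·a + 37·b = 362;  37·a + 6·b = 48.
Eliminating b: 6·(row 1) − 37·(row 2) gives 401·a = 6·362 − 37·48 = 396, so a = 396/401.
Then b = (48 − 37·(396/401))/6 = 766/401.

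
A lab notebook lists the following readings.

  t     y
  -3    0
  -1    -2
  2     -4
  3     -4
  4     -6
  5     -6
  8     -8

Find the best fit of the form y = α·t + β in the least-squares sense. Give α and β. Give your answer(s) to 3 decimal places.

Sums needed: Σt·t = 128, Σt = 18, Σ1 = 7.
Moment sums: Σt·y = -136, Σy = -30.
MᵀM·[α, β]ᵀ = Mᵀy becomes [[128, 18]; [18, 7]]·[α, β]ᵀ = [-136, -30]ᵀ.
Determinant 128·7 − 18² = 572.
α = ((-136)·7 − 18·(-30))/572 = -103/143; β = (128·(-30) − 18·(-136))/572 = -348/143.

α = -0.720, β = -2.434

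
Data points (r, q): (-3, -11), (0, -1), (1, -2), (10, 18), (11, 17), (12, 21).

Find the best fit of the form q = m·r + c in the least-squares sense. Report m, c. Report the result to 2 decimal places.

m = 2.02, c = -3.41

Compute the Gram sums: Σr·r = 375, Σr = 31, Σ1 = 6.
For Aᵀq: Σr·q = 650, Σq = 42.
So AᵀA·[m, c]ᵀ = Aᵀq: [[375, 31]; [31, 6]]·[m, c]ᵀ = [650, 42]ᵀ.
Determinant 375·6 − 31² = 1289.
m = (650·6 − 31·42)/1289 = 2598/1289; c = (375·42 − 31·650)/1289 = -4400/1289.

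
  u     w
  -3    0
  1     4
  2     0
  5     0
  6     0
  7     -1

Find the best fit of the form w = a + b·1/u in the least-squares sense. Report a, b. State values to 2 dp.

Entries of MᵀM: Σ1 = 6, Σ1/u = 176/105, Σ1/u·1/u = 31957/22050.
Moment sums: Σw = 3, Σ1/u·w = 27/7.
Normal equations: [[6, 176/105]; [176/105, 31957/22050]]·[a, b]ᵀ = [3, 27/7]ᵀ.
det = 6·(31957/22050) − (176/105)² = 12979/2205.
a = (3·(31957/22050) − (176/105)·(27/7))/(12979/2205) = -46689/129790; b = (6·(27/7) − (176/105)·3)/(12979/2205) = 39942/12979.

a = -0.36, b = 3.08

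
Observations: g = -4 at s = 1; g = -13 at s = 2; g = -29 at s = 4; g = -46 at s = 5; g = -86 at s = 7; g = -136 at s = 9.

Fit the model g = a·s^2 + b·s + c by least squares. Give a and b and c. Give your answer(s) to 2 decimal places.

a = -1.55, b = -0.89, c = -2.65

With design matrix X, XᵀX = [[9860, 1270, 176]; [1270, 176, 28]; [176, 28, 6]] and Xᵀg = [-16900, -2202, -314]ᵀ.
Row-reducing yields a = -13549/8733, b = -7816/8733, c = -7705/2911.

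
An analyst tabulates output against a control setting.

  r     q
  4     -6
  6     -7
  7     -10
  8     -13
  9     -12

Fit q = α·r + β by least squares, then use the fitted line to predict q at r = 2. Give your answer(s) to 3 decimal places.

q̂ = -2.595

Forming AᵀA = [[246, 34]; [34, 5]] and Aᵀq = [-348, -48]ᵀ gives AᵀA·[α, β]ᵀ = Aᵀq.
Determinant 246·5 − 34² = 74.
α = ((-348)·5 − 34·(-48))/74 = -54/37; β = (246·(-48) − 34·(-348))/74 = 12/37.
At r = 2: q̂ = (-54/37)·(2) + (12/37)·(1) = -96/37.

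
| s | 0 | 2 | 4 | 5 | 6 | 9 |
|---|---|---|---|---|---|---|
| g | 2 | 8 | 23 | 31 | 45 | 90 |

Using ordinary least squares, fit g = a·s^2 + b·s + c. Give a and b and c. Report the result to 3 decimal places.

a = 0.933, b = 1.425, c = 1.810

Setting ∂/∂a … = 0 gives: 8754·a + 1142·b + 162·c = 10085;  1142·a + 162·b + 26·c = 1343;  162·a + 26·b + 6·c = 199.
Inverting the 3×3 Gram matrix, [a, b, c]ᵀ = [3931/4215, 801/562, 7628/4215]ᵀ.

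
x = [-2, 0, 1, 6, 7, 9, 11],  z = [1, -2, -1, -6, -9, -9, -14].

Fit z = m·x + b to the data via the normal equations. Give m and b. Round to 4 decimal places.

m = -1.0578, b = -0.8784

Entries of MᵀM: Σx·x = 292, Σx = 32, Σ1 = 7.
And Σx·z = -337, Σz = -40.
Normal equations: [[292, 32]; [32, 7]]·[m, b]ᵀ = [-337, -40]ᵀ.
Δ = 292·7 − 32² = 1020.
m = ((-337)·7 − 32·(-40))/1020 = -1079/1020; b = (292·(-40) − 32·(-337))/1020 = -224/255.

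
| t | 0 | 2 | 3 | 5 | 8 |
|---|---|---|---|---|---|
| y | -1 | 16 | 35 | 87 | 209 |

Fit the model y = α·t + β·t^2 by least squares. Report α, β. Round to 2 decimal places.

α = 2.68, β = 2.93

Forming MᵀM = [[102, 672]; [672, 4818]] and Mᵀy = [2244, 15930]ᵀ gives MᵀM·[α, β]ᵀ = Mᵀy.
Determinant 102·4818 − 672² = 39852.
α = (2244·4818 − 672·15930)/39852 = 2962/1107; β = (102·15930 − 672·2244)/39852 = 3247/1107.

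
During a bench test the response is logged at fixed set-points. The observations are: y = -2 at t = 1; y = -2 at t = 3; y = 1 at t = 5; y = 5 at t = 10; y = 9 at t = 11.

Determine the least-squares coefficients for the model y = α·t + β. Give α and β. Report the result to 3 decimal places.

Forming AᵀA = [[256, 30]; [30, 5]] and Aᵀy = [146, 11]ᵀ gives AᵀA·[α, β]ᵀ = Aᵀy.
Δ = 256·5 − 30² = 380.
α = (146·5 − 30·11)/380 = 20/19; β = (256·11 − 30·146)/380 = -391/95.

α = 1.053, β = -4.116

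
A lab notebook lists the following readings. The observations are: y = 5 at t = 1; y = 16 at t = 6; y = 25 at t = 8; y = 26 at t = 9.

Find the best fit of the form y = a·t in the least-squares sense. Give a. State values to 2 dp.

With design matrix A, AᵀA = [[182]] and Aᵀy = [535]ᵀ.
Hence a = 535 / 182 ≈ 2.93956.

a = 2.94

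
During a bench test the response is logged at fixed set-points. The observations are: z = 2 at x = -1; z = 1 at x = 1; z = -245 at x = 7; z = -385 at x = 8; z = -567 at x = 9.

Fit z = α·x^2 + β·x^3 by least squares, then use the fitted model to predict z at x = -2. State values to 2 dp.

Compute the Gram sums: Σx^2·x^2 = 13060, Σx^2·x^3 = 108624, Σx^3·x^3 = 911236.
Moment sums: Σx^2·z = -82569, Σx^3·z = -694499.
AᵀA·[α, β]ᵀ = Aᵀz becomes [[13060, 108624]; [108624, 911236]]·[α, β]ᵀ = [-82569, -694499]ᵀ.
Eliminating β: 911236·(row 1) − 108624·(row 2) gives 101568784·α = 911236·(-82569) − 108624·(-694499) = 199414092, so α = 49853523/25392196.
Then β = ((-694499) − 108624·(49853523/25392196))/911236 = -25295471/25392196.
At x = -2: ẑ = (49853523/25392196)·(4) + (-25295471/25392196)·(-8) = 100444465/6348049.

ẑ = 15.82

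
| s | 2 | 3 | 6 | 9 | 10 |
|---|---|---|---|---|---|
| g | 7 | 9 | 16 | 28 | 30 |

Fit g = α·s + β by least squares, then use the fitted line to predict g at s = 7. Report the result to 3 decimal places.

ĝ = 20.980

With design matrix X, XᵀX = [[230, 30]; [30, 5]] and Xᵀg = [689, 90]ᵀ.
Eliminating β: 5·(row 1) − 30·(row 2) gives 250·α = 5·689 − 30·90 = 745, so α = 149/50.
Then β = (90 − 30·(149/50))/5 = 3/25.
At s = 7: ĝ = (149/50)·(7) + (3/25)·(1) = 1049/50.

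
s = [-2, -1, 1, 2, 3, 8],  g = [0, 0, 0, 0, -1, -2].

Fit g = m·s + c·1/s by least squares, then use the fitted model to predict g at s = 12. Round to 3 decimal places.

Forming MᵀM = [[83, 6]; [6, 1513/576]] and Mᵀg = [-19, -7/12]ᵀ gives MᵀM·[m, c]ᵀ = Mᵀg.
Δ = 83·(1513/576) − 6² = 104843/576.
m = ((-19)·(1513/576) − 6·(-7/12))/(104843/576) = -26731/104843; c = (83·(-7/12) − 6·(-19))/(104843/576) = 37776/104843.
At s = 12: ĝ = (-26731/104843)·(12) + (37776/104843)·(1/12) = -317624/104843.

ĝ = -3.030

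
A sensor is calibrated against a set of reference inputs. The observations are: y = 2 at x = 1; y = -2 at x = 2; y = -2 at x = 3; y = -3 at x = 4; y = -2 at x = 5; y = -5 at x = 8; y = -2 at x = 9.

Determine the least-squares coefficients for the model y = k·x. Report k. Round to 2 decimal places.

k = -0.44

Sums needed: Σx·x = 200.
For Mᵀy: Σx·y = -88.
MᵀM·[k]ᵀ = Mᵀy becomes [[200]]·[k]ᵀ = [-88]ᵀ.
Hence k = -88 / 200 ≈ -0.44.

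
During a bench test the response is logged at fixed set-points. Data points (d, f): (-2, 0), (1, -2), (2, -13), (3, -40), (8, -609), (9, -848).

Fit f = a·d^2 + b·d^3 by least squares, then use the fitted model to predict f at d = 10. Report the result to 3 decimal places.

Compute the Gram sums: Σd^2·d^2 = 10771, Σd^2·d^3 = 92061, Σd^3·d^3 = 794443.
Moment sums: Σd^2·f = -108078, Σd^3·f = -931186.
Eliminating b: 794443·(row 1) − 92061·(row 2) gives 81717832·a = 794443·(-108078) − 92061·(-931186) = -135896208, so a = -2426718/1459247.
Then b = ((-931186) − 92061·(-2426718/1459247))/794443 = -1429208/1459247.
At d = 10: f̂ = (-2426718/1459247)·(100) + (-1429208/1459247)·(1000) = -1671879800/1459247.

f̂ = -1145.714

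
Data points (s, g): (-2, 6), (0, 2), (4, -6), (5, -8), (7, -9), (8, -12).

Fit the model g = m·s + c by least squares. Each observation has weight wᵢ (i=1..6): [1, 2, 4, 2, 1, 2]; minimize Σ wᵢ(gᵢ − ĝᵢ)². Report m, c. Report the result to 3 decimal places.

m = -1.769, c = 1.680

With design matrix X, XᵀWX = [[295, 47]; [47, 12]] and XᵀWg = [-443, -63]ᵀ.
Eliminating c: 12·(row 1) − 47·(row 2) gives 1331·m = 12·(-443) − 47·(-63) = -2355, so m = -2355/1331.
Then c = ((-63) − 47·(-2355/1331))/12 = 2236/1331.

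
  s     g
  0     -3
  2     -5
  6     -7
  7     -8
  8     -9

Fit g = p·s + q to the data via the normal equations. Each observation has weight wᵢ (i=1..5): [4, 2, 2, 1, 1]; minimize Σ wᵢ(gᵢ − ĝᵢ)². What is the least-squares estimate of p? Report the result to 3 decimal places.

p = -0.699

Compute the Gram sums: Σwᵢ·s·s = 193, Σwᵢ·s = 31, Σwᵢ·1 = 10.
Moment sums: Σwᵢ·s·g = -232, Σwᵢ·g = -53.
Normal equations: [[193, 31]; [31, 10]]·[p, q]ᵀ = [-232, -53]ᵀ.
Eliminating q: 10·(row 1) − 31·(row 2) gives 969·p = 10·(-232) − 31·(-53) = -677, so p = -677/969.
Then q = ((-53) − 31·(-677/969))/10 = -3037/969.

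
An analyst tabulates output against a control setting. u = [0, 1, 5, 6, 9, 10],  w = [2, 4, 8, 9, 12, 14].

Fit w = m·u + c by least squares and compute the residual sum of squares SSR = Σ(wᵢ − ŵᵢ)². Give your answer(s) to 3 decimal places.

SSR = 0.793

Entries of AᵀA: Σu·u = 243, Σu = 31, Σ1 = 6.
Right-hand side: Σu·w = 346, Σw = 49.
Normal equations: [[243, 31]; [31, 6]]·[m, c]ᵀ = [346, 49]ᵀ.
Eliminating c: 6·(row 1) − 31·(row 2) gives 497·m = 6·346 − 31·49 = 557, so m = 557/497.
Then c = (49 − 31·(557/497))/6 = 1181/497.
Residuals: -187/497, 250/497, 10/497, -50/497, -230/497, 207/497; SSR = 394/497.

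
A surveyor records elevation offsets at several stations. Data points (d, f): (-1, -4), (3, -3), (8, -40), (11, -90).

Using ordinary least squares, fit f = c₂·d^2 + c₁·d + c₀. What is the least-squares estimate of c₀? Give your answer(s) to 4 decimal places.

Entries of AᵀA: Σd^2·d^2 = 18819, Σd^2·d = 1869, Σd^2 = 195, Σd·d = 195, Σd = 21, Σ1 = 4.
Right-hand side: Σd^2·f = -13481, Σd·f = -1315, Σf = -137.
So AᵀA·[c₂, c₁, c₀]ᵀ = Aᵀf: [[18819, 1869, 195]; [1869, 195, 21]; [195, 21, 4]]·[c₂, c₁, c₀]ᵀ = [-13481, -1315, -137]ᵀ.
Solving the 3×3 system (Gaussian elimination) gives c₂ = -24311/24936, c₁ = 67177/24936, c₀ = -899/1039.

c₀ = -0.8653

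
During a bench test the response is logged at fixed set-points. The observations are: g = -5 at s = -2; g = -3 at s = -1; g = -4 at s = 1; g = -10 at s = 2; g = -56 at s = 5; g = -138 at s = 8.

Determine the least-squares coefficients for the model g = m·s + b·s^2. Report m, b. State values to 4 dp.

m = -1.1198, b = -2.0159

Forming MᵀM = [[99, 637]; [637, 4755]] and Mᵀg = [-1395, -10299]ᵀ gives MᵀM·[m, b]ᵀ = Mᵀg.
Determinant 99·4755 − 637² = 64976.
m = ((-1395)·4755 − 637·(-10299))/64976 = -36381/32488; b = (99·(-10299) − 637·(-1395))/64976 = -65493/32488.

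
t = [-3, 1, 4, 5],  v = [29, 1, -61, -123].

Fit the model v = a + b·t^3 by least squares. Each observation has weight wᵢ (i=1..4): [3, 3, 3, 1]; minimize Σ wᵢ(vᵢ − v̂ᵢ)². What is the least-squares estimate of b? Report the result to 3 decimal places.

With design matrix X, XᵀWX = [[10, 239]; [239, 30103]] and XᵀWv = [-216, -29433]ᵀ.
Determinant 10·30103 − 239² = 243909.
a = ((-216)·30103 − 239·(-29433))/243909 = 177413/81303; b = (10·(-29433) − 239·(-216))/243909 = -80902/81303.

b = -0.995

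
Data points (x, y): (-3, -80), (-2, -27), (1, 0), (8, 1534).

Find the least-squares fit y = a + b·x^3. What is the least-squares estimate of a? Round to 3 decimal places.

a = -1.638

Sums needed: Σ1 = 4, Σx^3 = 478, Σx^3·x^3 = 262938.
And Σy = 1427, Σx^3·y = 787784.
Determinant 4·262938 − 478² = 823268.
a = (1427·262938 − 478·787784)/823268 = -674113/411634; b = (4·787784 − 478·1427)/823268 = 1234515/411634.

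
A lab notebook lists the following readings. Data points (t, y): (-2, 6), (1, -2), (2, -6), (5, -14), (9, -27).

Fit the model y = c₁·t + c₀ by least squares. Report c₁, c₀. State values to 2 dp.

c₁ = -3.00, c₀ = 0.40

Normal-equation sums: Σt·t = 115, Σt = 15, Σ1 = 5.
And Σt·y = -339, Σy = -43.
Δ = 115·5 − 15² = 350.
c₁ = ((-339)·5 − 15·(-43))/350 = -3; c₀ = (115·(-43) − 15·(-339))/350 = 2/5.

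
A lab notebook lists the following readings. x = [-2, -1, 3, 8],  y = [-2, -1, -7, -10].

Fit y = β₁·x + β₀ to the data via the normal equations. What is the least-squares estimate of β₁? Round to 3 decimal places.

Sums needed: Σx·x = 78, Σx = 8, Σ1 = 4.
And Σx·y = -96, Σy = -20.
Eliminating β₀: 4·(row 1) − 8·(row 2) gives 248·β₁ = 4·(-96) − 8·(-20) = -224, so β₁ = -28/31.
Then β₀ = ((-20) − 8·(-28/31))/4 = -99/31.

β₁ = -0.903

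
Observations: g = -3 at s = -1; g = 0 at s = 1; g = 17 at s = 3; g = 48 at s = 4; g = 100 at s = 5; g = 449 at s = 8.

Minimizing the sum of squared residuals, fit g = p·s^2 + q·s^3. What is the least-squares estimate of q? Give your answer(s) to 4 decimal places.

Sums needed: Σs^2·s^2 = 5060, Σs^2·s^3 = 37160, Σs^3·s^3 = 282596.
And Σs^2·g = 32154, Σs^3·g = 245922.
Normal equations: [[5060, 37160]; [37160, 282596]]·[p, q]ᵀ = [32154, 245922]ᵀ.
det = 5060·282596 − 37160² = 49070160.
p = (32154·282596 − 37160·245922)/49070160 = -720413/681530; q = (5060·245922 − 37160·32154)/49070160 = 137563/136306.

q = 1.0092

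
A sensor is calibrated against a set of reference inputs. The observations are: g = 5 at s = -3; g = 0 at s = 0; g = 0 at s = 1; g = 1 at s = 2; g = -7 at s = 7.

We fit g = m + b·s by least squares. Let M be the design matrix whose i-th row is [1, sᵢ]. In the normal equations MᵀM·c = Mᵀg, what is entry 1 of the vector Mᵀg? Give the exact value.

Entry 1 ↔ basis 1, so (Mᵀg)_{1} = Σᵢ gᵢ = (1)·(5) + (1)·(0) + (1)·(0) + (1)·(1) + (1)·(-7) = -1.

-1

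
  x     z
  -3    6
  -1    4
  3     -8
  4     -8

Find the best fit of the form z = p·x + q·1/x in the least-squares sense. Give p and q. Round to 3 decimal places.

Normal-equation sums: Σx·x = 35, Σx·1/x = 4, Σ1/x·1/x = 185/144.
And Σx·z = -78, Σ1/x·z = -32/3.
Determinant 35·(185/144) − 4² = 4171/144.
p = ((-78)·(185/144) − 4·(-32/3))/(4171/144) = -8286/4171; q = (35·(-32/3) − 4·(-78))/(4171/144) = -8832/4171.

p = -1.987, q = -2.117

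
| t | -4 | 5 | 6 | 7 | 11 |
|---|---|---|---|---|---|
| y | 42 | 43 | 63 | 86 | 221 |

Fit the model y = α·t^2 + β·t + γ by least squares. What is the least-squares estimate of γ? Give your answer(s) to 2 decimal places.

γ = 2.98

Normal-equation sums: Σt^2·t^2 = 19219, Σt^2·t = 1951, Σt^2 = 247, Σt·t = 247, Σt = 25, Σ1 = 5.
And Σt^2·y = 34970, Σt·y = 3458, Σy = 455.
Row-reducing yields α = 564265/286202, β = -536367/286202, γ = 425763/143101.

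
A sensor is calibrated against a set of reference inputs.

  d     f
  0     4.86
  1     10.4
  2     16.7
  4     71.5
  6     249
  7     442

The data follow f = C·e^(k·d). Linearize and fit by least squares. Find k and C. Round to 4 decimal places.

k = 0.6459, C = 5.0348

With ln fᵢ as the transformed response and dᵢ as the regressor:
XᵀX = [[106.0000, 20.0000]; [20.0000, 6]], rhs = [100.7953, 22.6167]ᵀ  (here Σd = 20.0000, Σ(d)² = 106.0000, Σln f = 22.6167, Σd·ln f = 100.7953).
Slope k = (n·Σd·ln f − Σd·Σln f)/(n·Σ(d)² − (Σd)²) = (6·100.7953 − 20.0000·22.6167)/236.0000 = 0.64592; ln C = (Σln f − k·Σd)/n = 1.61638, so C = exp(1.61638) = 5.03483.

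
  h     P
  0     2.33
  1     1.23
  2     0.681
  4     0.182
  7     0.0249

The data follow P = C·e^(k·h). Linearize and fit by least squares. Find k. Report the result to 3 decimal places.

Let Y = ln P. Fitting Y = k·h + ln C by least squares:
Over the data: Σh = 14.0000, Σ(h)² = 70.0000, Σln P = -4.7279, Σh·ln P = -33.2266.
Normal system: [[70.0000, 14.0000]; [14.0000, 5]]·[k, ln C]ᵀ = [-33.2266, -4.7279]ᵀ.
Slope k = (n·Σh·ln P − Σh·Σln P)/(n·Σ(h)² − (Σh)²) = (5·-33.2266 − 14.0000·-4.7279)/154.0000 = -0.64897; ln C = (Σln P − k·Σh)/n = 0.87153.

k = -0.649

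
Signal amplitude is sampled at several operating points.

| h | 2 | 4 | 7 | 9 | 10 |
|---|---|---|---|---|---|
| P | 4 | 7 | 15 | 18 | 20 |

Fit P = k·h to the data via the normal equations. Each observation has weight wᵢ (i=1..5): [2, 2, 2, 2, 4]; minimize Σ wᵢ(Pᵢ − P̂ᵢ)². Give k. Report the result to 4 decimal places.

k = 2.0086

Forming XᵀWX = [[700]] and XᵀWP = [1406]ᵀ gives XᵀWX·[k]ᵀ = XᵀWP.
Hence k = 1406 / 700 ≈ 2.00857.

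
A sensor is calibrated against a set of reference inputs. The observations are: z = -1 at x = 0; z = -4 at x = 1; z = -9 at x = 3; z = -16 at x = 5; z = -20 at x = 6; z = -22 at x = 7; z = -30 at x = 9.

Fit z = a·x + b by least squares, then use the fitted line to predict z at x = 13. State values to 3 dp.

From the data, Σx·x = 201, Σx = 31, Σ1 = 7.
And Σx·z = -655, Σz = -102.
Normal equations: [[201, 31]; [31, 7]]·[a, b]ᵀ = [-655, -102]ᵀ.
Δ = 201·7 − 31² = 446.
a = ((-655)·7 − 31·(-102))/446 = -1423/446; b = (201·(-102) − 31·(-655))/446 = -197/446.
At x = 13: ẑ = (-1423/446)·(13) + (-197/446)·(1) = -9348/223.

ẑ = -41.919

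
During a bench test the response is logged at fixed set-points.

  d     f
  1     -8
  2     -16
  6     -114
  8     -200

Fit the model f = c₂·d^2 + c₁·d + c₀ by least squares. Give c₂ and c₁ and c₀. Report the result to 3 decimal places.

The normal equations are: 5409·c₂ + 737·c₁ + 105·c₀ = -16976;  737·c₂ + 105·c₁ + 17·c₀ = -2324;  105·c₂ + 17·c₁ + 4·c₀ = -338.
(Σd^2·d^2 = 5409, Σd^2·d = 737, Σd^2 = 105, Σd·d = 105, Σd = 17, Σ1 = 4, Σd^2·f = -16976, Σd·f = -2324, Σf = -338.)
Inverting the 3×3 Gram matrix, [c₂, c₁, c₀]ᵀ = [-7349/2342, 1777/2342, -6270/1171]ᵀ.

c₂ = -3.138, c₁ = 0.759, c₀ = -5.354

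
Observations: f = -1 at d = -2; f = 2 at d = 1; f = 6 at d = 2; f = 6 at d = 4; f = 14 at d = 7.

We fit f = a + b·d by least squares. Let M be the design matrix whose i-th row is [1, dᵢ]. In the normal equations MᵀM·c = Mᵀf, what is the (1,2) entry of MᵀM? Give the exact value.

Row 1 ↔ basis 1, column 2 ↔ basis d, so (MᵀM)_{1,2} = Σᵢ d = (1)·(-2) + (1)·(1) + (1)·(2) + (1)·(4) + (1)·(7) = 12.

12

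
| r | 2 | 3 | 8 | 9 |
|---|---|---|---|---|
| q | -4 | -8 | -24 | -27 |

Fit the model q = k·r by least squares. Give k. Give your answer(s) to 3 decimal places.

k = -2.956

Setting ∂/∂k … = 0 gives: 158·k = -467.
k = (-467)/158 = -2.9557.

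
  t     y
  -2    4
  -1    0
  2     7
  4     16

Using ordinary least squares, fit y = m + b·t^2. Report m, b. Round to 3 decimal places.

Setting ∂/∂m … = 0 gives: 4·m + 25·b = 27;  25·m + 289·b = 300.
(Σ1 = 4, Σt^2 = 25, Σt^2·t^2 = 289, Σy = 27, Σt^2·y = 300.)
Eliminating b: 289·(row 1) − 25·(row 2) gives 531·m = 289·27 − 25·300 = 303, so m = 101/177.
Then b = (300 − 25·(101/177))/289 = 175/177.

m = 0.571, b = 0.989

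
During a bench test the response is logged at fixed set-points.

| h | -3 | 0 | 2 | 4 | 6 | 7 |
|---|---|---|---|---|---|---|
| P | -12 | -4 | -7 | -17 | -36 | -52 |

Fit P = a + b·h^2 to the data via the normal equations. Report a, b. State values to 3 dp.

a = -2.979, b = -0.966

With design matrix M, MᵀM = [[6, 114]; [114, 4050]] and MᵀP = [-128, -4252]ᵀ.
Eliminating b: 4050·(row 1) − 114·(row 2) gives 11304·a = 4050·(-128) − 114·(-4252) = -33672, so a = -1403/471.
Then b = ((-4252) − 114·(-1403/471))/4050 = -455/471.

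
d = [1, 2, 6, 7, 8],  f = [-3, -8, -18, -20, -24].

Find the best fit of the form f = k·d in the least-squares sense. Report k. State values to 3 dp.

From the data, Σd·d = 154.
Moment sums: Σd·f = -459.
k = (-459)/154 = -2.98052.

k = -2.981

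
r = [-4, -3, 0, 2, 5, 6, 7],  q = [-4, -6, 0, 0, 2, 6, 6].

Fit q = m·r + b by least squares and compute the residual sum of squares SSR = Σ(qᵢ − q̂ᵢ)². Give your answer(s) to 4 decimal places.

Normal-equation sums: Σr·r = 139, Σr = 13, Σ1 = 7.
For Mᵀq: Σr·q = 122, Σq = 4.
Eliminating b: 7·(row 1) − 13·(row 2) gives 804·m = 7·122 − 13·4 = 802, so m = 401/402.
Then b = (4 − 13·(401/402))/7 = -515/402.
Residuals: 511/402, -347/201, 515/402, -287/402, -343/201, 521/402, 20/67; SSR = 2297/201.

SSR = 11.4279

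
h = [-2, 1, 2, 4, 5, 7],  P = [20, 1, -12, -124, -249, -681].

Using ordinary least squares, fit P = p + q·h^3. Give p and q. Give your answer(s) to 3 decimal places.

Sums needed: Σ1 = 6, Σh^3 = 533, Σh^3·h^3 = 137499.
For XᵀP: ΣP = -1045, Σh^3·P = -272899.
Normal equations: [[6, 533]; [533, 137499]]·[p, q]ᵀ = [-1045, -272899]ᵀ.
Eliminating q: 137499·(row 1) − 533·(row 2) gives 540905·p = 137499·(-1045) − 533·(-272899) = 1768712, so p = 1768712/540905.
Then q = ((-272899) − 533·(1768712/540905))/137499 = -1080409/540905.

p = 3.270, q = -1.997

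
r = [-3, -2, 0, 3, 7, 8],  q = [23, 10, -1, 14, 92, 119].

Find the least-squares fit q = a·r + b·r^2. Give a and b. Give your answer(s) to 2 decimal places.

Compute the Gram sums: Σr·r = 135, Σr·r^2 = 847, Σr^2·r^2 = 6675.
Moment sums: Σr·q = 1549, Σr^2·q = 12497.
MᵀM·[a, b]ᵀ = Mᵀq becomes [[135, 847]; [847, 6675]]·[a, b]ᵀ = [1549, 12497]ᵀ.
det = 135·6675 − 847² = 183716.
a = (1549·6675 − 847·12497)/183716 = -61346/45929; b = (135·12497 − 847·1549)/183716 = 93773/45929.

a = -1.34, b = 2.04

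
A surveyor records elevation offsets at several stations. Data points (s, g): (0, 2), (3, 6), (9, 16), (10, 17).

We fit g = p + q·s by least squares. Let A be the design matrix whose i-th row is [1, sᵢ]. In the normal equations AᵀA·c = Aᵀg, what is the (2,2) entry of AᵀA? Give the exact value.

190

Row 2 ↔ basis s, column 2 ↔ basis s, so (AᵀA)_{2,2} = Σᵢ (s)·(s) = (0)·(0) + (3)·(3) + (9)·(9) + (10)·(10) = 190.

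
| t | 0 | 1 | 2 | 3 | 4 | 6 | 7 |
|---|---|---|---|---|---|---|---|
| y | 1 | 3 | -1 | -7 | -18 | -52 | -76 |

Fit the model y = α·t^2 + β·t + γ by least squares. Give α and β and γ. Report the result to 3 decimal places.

α = -2.063, β = 3.468, γ = 1.062

Setting ∂/∂α … = 0 gives: 4051·α + 659·β + 115·γ = -5948;  659·α + 115·β + 23·γ = -936;  115·α + 23·β + 7·γ = -150.
(Σt^2·t^2 = 4051, Σt^2·t = 659, Σt^2 = 115, Σt·t = 115, Σt = 23, Σ1 = 7, Σt^2·y = -5948, Σt·y = -936, Σy = -150.)
Row-reducing yields α = -3725/1806, β = 6263/1806, γ = 137/129.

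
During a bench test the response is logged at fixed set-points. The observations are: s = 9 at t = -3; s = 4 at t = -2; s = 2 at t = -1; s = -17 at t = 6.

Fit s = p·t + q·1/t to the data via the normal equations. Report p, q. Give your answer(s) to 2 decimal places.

The normal system AᵀA·[p, q]ᵀ = Aᵀs is [[50, 4]; [4, 25/18]]·[p, q]ᵀ = [-139, -59/6]ᵀ.
det = 50·(25/18) − 4² = 481/9.
p = ((-139)·(25/18) − 4·(-59/6))/(481/9) = -2767/962; q = (50·(-59/6) − 4·(-139))/(481/9) = 579/481.

p = -2.88, q = 1.20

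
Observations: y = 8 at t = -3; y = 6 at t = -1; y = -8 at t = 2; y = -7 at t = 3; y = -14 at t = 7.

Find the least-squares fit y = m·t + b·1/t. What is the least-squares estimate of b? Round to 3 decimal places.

b = -4.838

Sums needed: Σt·t = 72, Σt·1/t = 5, Σ1/t·1/t = 2633/1764.
And Σt·y = -165, Σ1/t·y = -17.
Normal equations: [[72, 5]; [5, 2633/1764]]·[m, b]ᵀ = [-165, -17]ᵀ.
Δ = 72·(2633/1764) − 5² = 4041/49.
m = ((-165)·(2633/1764) − 5·(-17))/(4041/49) = -94835/48492; b = (72·(-17) − 5·(-165))/(4041/49) = -6517/1347.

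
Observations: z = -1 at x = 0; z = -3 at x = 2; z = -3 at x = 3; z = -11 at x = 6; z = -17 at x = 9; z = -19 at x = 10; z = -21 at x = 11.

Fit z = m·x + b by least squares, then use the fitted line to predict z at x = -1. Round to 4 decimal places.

Sums needed: Σx·x = 351, Σx = 41, Σ1 = 7.
Right-hand side: Σx·z = -655, Σz = -75.
Δ = 351·7 − 41² = 776.
m = ((-655)·7 − 41·(-75))/776 = -755/388; b = (351·(-75) − 41·(-655))/776 = 265/388.
At x = -1: ẑ = (-755/388)·(-1) + (265/388)·(1) = 255/97.

ẑ = 2.6289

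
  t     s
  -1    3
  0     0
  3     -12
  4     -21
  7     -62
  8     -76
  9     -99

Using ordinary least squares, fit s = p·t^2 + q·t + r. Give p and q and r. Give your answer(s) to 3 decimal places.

Sums needed: Σt^2·t^2 = 13396, Σt^2·t = 1674, Σt^2 = 220, Σt·t = 220, Σt = 30, Σ1 = 7.
Moment sums: Σt^2·s = -16362, Σt·s = -2056, Σs = -267.
So MᵀM·[p, q, r]ᵀ = Mᵀs: [[13396, 1674, 220]; [1674, 220, 30]; [220, 30, 7]]·[p, q, r]ᵀ = [-16362, -2056, -267]ᵀ.
Inverting the 3×3 Gram matrix, [p, q, r]ᵀ = [-36251/33859, -47743/33859, 7493/4837]ᵀ.

p = -1.071, q = -1.410, r = 1.549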